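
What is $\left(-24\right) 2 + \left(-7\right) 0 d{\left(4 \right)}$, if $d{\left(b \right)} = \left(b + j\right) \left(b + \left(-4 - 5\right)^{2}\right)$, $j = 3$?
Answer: $-48$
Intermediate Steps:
$d{\left(b \right)} = \left(3 + b\right) \left(81 + b\right)$ ($d{\left(b \right)} = \left(b + 3\right) \left(b + \left(-4 - 5\right)^{2}\right) = \left(3 + b\right) \left(b + \left(-9\right)^{2}\right) = \left(3 + b\right) \left(b + 81\right) = \left(3 + b\right) \left(81 + b\right)$)
$\left(-24\right) 2 + \left(-7\right) 0 d{\left(4 \right)} = \left(-24\right) 2 + \left(-7\right) 0 \left(243 + 4^{2} + 84 \cdot 4\right) = -48 + 0 \left(243 + 16 + 336\right) = -48 + 0 \cdot 595 = -48 + 0 = -48$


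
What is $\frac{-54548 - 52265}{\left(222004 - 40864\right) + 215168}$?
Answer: $- \frac{106813}{396308} \approx -0.26952$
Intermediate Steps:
$\frac{-54548 - 52265}{\left(222004 - 40864\right) + 215168} = - \frac{106813}{\left(222004 - 40864\right) + 215168} = - \frac{106813}{181140 + 215168} = - \frac{106813}{396308}$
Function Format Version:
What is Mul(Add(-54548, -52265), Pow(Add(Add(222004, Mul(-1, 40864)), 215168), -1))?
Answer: Rational(-106813, 396308) ≈ -0.26952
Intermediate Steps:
Mul(Add(-54548, -52265), Pow(Add(Add(222004, Mul(-1, 40864)), 215168), -1)) = Mul(-106813, Pow(Add(Add(222004, -40864), 215168), -1)) = Mul(-106813, Pow(Add(181140, 215168), -1)) = Mul(-106813, Pow(396308, -1)) = Mul(-106813, Rational(1, 396308)) = Rational(-106813, 396308)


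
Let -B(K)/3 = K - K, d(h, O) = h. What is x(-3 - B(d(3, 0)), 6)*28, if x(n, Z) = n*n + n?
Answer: 168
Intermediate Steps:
B(K) = 0 (B(K) = -3*(K - K) = -3*0 = 0)
x(n, Z) = n + n**2 (x(n, Z) = n**2 + n = n + n**2)
x(-3 - B(d(3, 0)), 6)*28 = ((-3 - 1*0)*(1 + (-3 - 1*0)))*28 = ((-3 + 0)*(1 + (-3 + 0)))*28 = -3*(1 - 3)*28 = -3*(-2)*28 = 6*28 = 168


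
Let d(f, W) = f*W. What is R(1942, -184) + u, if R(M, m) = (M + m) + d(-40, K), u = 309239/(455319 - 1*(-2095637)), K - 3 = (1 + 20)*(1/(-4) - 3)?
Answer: 11142885047/2550956 ≈ 4368.1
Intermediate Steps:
K = -261/4 (K = 3 + (1 + 20)*(1/(-4) - 3) = 3 + 21*(-¼ - 3) = 3 + 21*(-13/4) = 3 - 273/4 = -261/4 ≈ -65.250)
d(f, W) = W*f
u = 309239/2550956 (u = 309239/(455319 + 2095637) = 309239/2550956 ≈ 0.12122)
R(M, m) = 2610 + M + m (R(M, m) = (M + m) - 261/4*(-40) = (M + m) + 2610 = 2610 + M + m)
R(1942, -184) + u = (2610 + 1942 - 184) + 309239/2550956 = 4368 + 309239/2550956 = 11142885047/2550956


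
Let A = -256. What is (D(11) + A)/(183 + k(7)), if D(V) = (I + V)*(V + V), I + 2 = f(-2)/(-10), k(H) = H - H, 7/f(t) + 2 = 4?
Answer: -219/610 ≈ -0.35902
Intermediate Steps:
f(t) = 7/2 (f(t) = 7/(-2 + 4) = 7/2)
k(H) = 0
I = -47/20 (I = -2 + (7/2)/(-10) = -2 + (7/2)*(-1/10) = -2 - 7/20 = -47/20 ≈ -2.3500)
D(V) = 2*V*(-47/20 + V) (D(V) = (-47/20 + V)*(V + V) = (-47/20 + V)*(2*V) = 2*V*(-47/20 + V))
(D(11) + A)/(183 + k(7)) = ((1/10)*11*(-47 + 20*11) - 256)/(183 + 0) = ((1/10)*11*(-47 + 220) - 256)/183 = ((1/10)*11*173 - 256)*(1/183) = (1903/10 - 256)*(1/183) = -657/10*1/183 = -219/610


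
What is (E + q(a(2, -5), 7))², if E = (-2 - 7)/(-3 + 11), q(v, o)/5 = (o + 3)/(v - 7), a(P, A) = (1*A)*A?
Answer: 14161/5184 ≈ 2.7317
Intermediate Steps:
a(P, A) = A² (a(P, A) = A*A = A²)
q(v, o) = 5*(3 + o)/(-7 + v) (q(v, o) = 5*((o + 3)/(v - 7)) = 5*((3 + o)/(-7 + v)) = 5*(3 + o)/(-7 + v))
E = -9/8 ≈ -1.1250
(E + q(a(2, -5), 7))² = (-9/8 + 5*(3 + 7)/(-7 + (-5)²))² = (-9/8 + 5*10/(-7 + 25))² = (-9/8 + 5*10/18)² = (-9/8 + 5*(1/18)*10)² = (-9/8 + 25/9)² = (119/72)² = 14161/5184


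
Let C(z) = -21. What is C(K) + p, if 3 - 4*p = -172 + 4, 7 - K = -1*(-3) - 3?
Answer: 87/4 ≈ 21.750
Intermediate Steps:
K = 7 (K = 7 - (-1*(-3) - 3) = 7 - (3 - 3) = 7 - 1*0 = 7 + 0 = 7)
p = 171/4 (p = ¾ - (-172 + 4)/4 = ¾ - ¼*(-168) = ¾ + 42 = 171/4 ≈ 42.750)
C(K) + p = -21 + 171/4 = 87/4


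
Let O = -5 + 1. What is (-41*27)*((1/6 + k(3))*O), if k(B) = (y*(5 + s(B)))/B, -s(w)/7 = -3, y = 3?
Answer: 115866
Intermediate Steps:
s(w) = 21 (s(w) = -7*(-3) = 21)
k(B) = 78/B (k(B) = (3*(5 + 21))/B = (3*26)/B = 78/B)
O = -4
(-41*27)*((1/6 + k(3))*O) = (-41*27)*((1/6 + 78/3)*(-4)) = -1107*(⅙ + 78*(⅓))*(-4) = -1107*(⅙ + 26)*(-4) = -57933*(-4)/2 = -1107*(-314/3) = 115866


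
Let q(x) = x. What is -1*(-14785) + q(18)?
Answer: 14803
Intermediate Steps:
-1*(-14785) + q(18) = -1*(-14785) + 18 = 14785 + 18 = 14803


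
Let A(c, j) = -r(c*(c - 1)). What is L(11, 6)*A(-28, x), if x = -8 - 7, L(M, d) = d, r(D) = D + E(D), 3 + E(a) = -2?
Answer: -4842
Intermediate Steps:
E(a) = -5 (E(a) = -3 - 2 = -5)
r(D) = -5 + D (r(D) = D - 5 = -5 + D)
x = -15
A(c, j) = 5 - c*(-1 + c) (A(c, j) = -(-5 + c*(c - 1)) = -(-5 + c*(-1 + c)) = 5 - c*(-1 + c))
L(11, 6)*A(-28, x) = 6*(5 - 1*(-28)*(-1 - 28)) = 6*(5 - 1*(-28)*(-29)) = 6*(5 - 812) = 6*(-807) = -4842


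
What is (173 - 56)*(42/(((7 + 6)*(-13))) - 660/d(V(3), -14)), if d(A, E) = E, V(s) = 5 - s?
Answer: 499284/91 ≈ 5486.6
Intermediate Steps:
(173 - 56)*(42/(((7 + 6)*(-13))) - 660/d(V(3), -14)) = (173 - 56)*(42/(((7 + 6)*(-13))) - 660/(-14)) = 117*(42/((13*(-13))) - 660*(-1/14)) = 117*(42/(-169) + 330/7) = 117*(42*(-1/169) + 330/7) = 117*(-42/169 + 330/7) = 117*(55476/1183) = 499284/91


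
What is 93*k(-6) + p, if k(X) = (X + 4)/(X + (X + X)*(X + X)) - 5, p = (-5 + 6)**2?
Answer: -10703/23 ≈ -465.35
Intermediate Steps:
p = 1 (p = 1**2 = 1)
k(X) = -5 + (4 + X)/(X + 4*X**2) (k(X) = (4 + X)/(X + (2*X)*(2*X)) - 5 = (4 + X)/(X + 4*X**2) - 5 = -5 + (4 + X)/(X + 4*X**2))
93*k(-6) + p = 93*(4*(1 - 1*(-6) - 5*(-6)**2)/(-6*(1 + 4*(-6)))) + 1 = 93*(4*(-1/6)*(1 + 6 - 5*36)/(1 - 24)) + 1 = 93*(4*(-1/6)*(1 + 6 - 180)/(-23)) + 1 = 93*(4*(-1/6)*(-1/23)*(-173)) + 1 = 93*(-346/69) + 1 = -10726/23 + 1 = -10703/23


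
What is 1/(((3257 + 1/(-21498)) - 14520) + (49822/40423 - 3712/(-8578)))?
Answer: -3727199562006/41973242117282117 ≈ -8.8799e-5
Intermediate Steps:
1/(((3257 + 1/(-21498)) - 14520) + (49822/40423 - 3712/(-8578))) = 1/(((3257 - 1/21498) - 14520) + (49822*(1/40423) - 3712*(-1/8578))) = 1/((70018985/21498 - 14520) + (49822/40423 + 1856/4289)) = 1/(-242131975/21498 + 288711646/173374247) = 1/(-41973242117282117/3727199562006) = -3727199562006/41973242117282117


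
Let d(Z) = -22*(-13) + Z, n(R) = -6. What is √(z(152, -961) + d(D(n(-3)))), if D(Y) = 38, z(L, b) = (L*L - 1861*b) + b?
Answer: 2*√452722 ≈ 1345.7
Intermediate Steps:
z(L, b) = L² - 1860*b (z(L, b) = (L² - 1861*b) + b = L² - 1860*b)
d(Z) = 286 + Z
√(z(152, -961) + d(D(n(-3)))) = √((152² - 1860*(-961)) + (286 + 38)) = √((23104 + 1787460) + 324) = √(1810564 + 324) = √1810888 = 2*√452722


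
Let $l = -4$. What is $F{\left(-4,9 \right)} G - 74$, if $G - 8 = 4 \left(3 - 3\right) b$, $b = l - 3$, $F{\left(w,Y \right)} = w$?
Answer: $-106$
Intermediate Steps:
$b = -7$ ($b = -4 - 3 = -7$)
$G = 8$ ($G = 8 + 4 \left(3 - 3\right) \left(-7\right) = 8 + 4 \cdot 0 \left(-7\right) = 8 + 0 \left(-7\right) = 8 + 0 = 8$)
$F{\left(-4,9 \right)} G - 74 = \left(-4\right) 8 - 74 = -32 - 74 = -106$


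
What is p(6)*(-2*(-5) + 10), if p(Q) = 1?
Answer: 20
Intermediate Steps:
p(6)*(-2*(-5) + 10) = 1*(-2*(-5) + 10) = 1*(10 + 10) = 1*20 = 20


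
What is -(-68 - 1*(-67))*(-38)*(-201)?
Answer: 7638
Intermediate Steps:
-(-68 - 1*(-67))*(-38)*(-201) = -(-68 + 67)*(-38)*(-201) = -(-1*(-38))*(-201) = -38*(-201) = -1*(-7638) = 7638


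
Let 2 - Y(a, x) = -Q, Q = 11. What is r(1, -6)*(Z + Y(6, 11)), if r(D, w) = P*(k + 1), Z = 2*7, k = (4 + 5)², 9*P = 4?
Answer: 984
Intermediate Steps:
P = 4/9 (P = (⅑)*4 = 4/9 ≈ 0.44444)
k = 81 (k = 9² = 81)
Z = 14
Y(a, x) = 13 (Y(a, x) = 2 - (-1)*11 = 2 - 1*(-11) = 2 + 11 = 13)
r(D, w) = 328/9 (r(D, w) = 4*(81 + 1)/9 = (4/9)*82 = 328/9)
r(1, -6)*(Z + Y(6, 11)) = 328*(14 + 13)/9 = (328/9)*27 = 984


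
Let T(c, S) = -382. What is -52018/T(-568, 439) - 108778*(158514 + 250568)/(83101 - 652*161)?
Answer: 8499901105875/4177361 ≈ 2.0348e+6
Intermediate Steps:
-52018/T(-568, 439) - 108778*(158514 + 250568)/(83101 - 652*161) = -52018/(-382) - 108778*(158514 + 250568)/(83101 - 652*161) = -52018*(-1/382) - 108778*409082/(83101 - 104972) = 26009/191 - 108778/((-21871*1/409082)) = 26009/191 - 108778/(-21871/409082) = 26009/191 - 108778*(-409082/21871) = 26009/191 + 44499121796/21871 = 8499901105875/4177361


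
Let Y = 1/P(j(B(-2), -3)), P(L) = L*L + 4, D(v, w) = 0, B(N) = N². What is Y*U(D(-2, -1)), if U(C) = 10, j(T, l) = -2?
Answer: 5/4 ≈ 1.2500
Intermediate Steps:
P(L) = 4 + L² (P(L) = L² + 4 = 4 + L²)
Y = ⅛ (Y = 1/(4 + (-2)²) = 1/(4 + 4) = 1/8 = ⅛ ≈ 0.12500)
Y*U(D(-2, -1)) = (⅛)*10 = 5/4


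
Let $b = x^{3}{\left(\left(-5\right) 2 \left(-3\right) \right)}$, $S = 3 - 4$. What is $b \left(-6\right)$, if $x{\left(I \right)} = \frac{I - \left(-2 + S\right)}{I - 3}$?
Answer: $- \frac{2662}{243} \approx -10.955$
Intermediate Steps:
$S = -1$
$x{\left(I \right)} = \frac{3 + I}{-3 + I}$ ($x{\left(I \right)} = \frac{I + \left(2 - -1\right)}{I - 3} = \frac{I + \left(2 + 1\right)}{-3 + I} = \frac{I + 3}{-3 + I} = \frac{3 + I}{-3 + I}$)
$b = \frac{1331}{729}$ ($b = \left(\frac{3 + \left(-5\right) 2 \left(-3\right)}{-3 + \left(-5\right) 2 \left(-3\right)}\right)^{3} = \left(\frac{3 - -30}{-3 - -30}\right)^{3} = \left(\frac{3 + 30}{-3 + 30}\right)^{3} = \left(\frac{1}{27} \cdot 33\right)^{3} = \left(\frac{11}{9}\right)^{3} = \frac{1331}{729} \approx 1.8258$)
$b \left(-6\right) = \frac{1331}{729} \left(-6\right) = - \frac{2662}{243}$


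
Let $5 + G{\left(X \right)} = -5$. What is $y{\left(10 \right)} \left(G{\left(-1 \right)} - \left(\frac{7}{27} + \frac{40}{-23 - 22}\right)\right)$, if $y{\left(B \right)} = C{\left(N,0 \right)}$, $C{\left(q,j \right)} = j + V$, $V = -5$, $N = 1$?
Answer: $\frac{1265}{27} \approx 46.852$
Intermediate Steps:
$G{\left(X \right)} = -10$ ($G{\left(X \right)} = -5 - 5 = -10$)
$C{\left(q,j \right)} = -5 + j$ ($C{\left(q,j \right)} = j - 5 = -5 + j$)
$y{\left(B \right)} = -5$ ($y{\left(B \right)} = -5 + 0 = -5$)
$y{\left(10 \right)} \left(G{\left(-1 \right)} - \left(\frac{7}{27} + \frac{40}{-23 - 22}\right)\right) = - 5 \left(-10 - \left(\frac{7}{27} + \frac{40}{-23 - 22}\right)\right) = - 5 \left(-10 - \left(\frac{7}{27} + \frac{40}{-45}\right)\right) = - 5 \left(-10 - - \frac{17}{27}\right) = - 5 \left(-10 + \left(\frac{8}{9} - \frac{7}{27}\right)\right) = - 5 \left(-10 + \frac{17}{27}\right) = \left(-5\right) \left(- \frac{253}{27}\right) = \frac{1265}{27}$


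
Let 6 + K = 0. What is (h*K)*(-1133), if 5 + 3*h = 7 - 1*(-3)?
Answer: 11330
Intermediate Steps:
K = -6 (K = -6 + 0 = -6)
h = 5/3 (h = -5/3 + (7 - 1*(-3))/3 = -5/3 + (7 + 3)/3 = -5/3 + (⅓)*10 = -5/3 + 10/3 = 5/3 ≈ 1.6667)
(h*K)*(-1133) = ((5/3)*(-6))*(-1133) = -10*(-1133) = 11330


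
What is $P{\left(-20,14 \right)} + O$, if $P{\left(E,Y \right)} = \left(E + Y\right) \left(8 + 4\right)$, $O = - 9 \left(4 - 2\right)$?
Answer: $-90$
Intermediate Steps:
$O = -18$ ($O = \left(-9\right) 2 = -18$)
$P{\left(E,Y \right)} = 12 E + 12 Y$ ($P{\left(E,Y \right)} = \left(E + Y\right) 12 = 12 E + 12 Y$)
$P{\left(-20,14 \right)} + O = \left(12 \left(-20\right) + 12 \cdot 14\right) - 18 = \left(-240 + 168\right) - 18 = -72 - 18 = -90$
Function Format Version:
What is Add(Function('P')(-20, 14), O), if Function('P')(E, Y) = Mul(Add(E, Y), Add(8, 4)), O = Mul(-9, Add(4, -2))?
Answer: -90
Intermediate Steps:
O = -18 (O = Mul(-9, 2) = -18)
Function('P')(E, Y) = Add(Mul(12, E), Mul(12, Y)) (Function('P')(E, Y) = Mul(Add(E, Y), 12) = Add(Mul(12, E), Mul(12, Y)))
Add(Function('P')(-20, 14), O) = Add(Add(Mul(12, -20), Mul(12, 14)), -18) = Add(Add(-240, 168), -18) = Add(-72, -18) = -90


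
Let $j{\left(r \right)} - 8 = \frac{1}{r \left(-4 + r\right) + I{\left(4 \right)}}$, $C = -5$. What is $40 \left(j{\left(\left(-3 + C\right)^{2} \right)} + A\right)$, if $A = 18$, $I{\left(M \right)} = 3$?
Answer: $\frac{3996760}{3843} \approx 1040.0$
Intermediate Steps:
$j{\left(r \right)} = 8 + \frac{1}{3 + r \left(-4 + r\right)}$ ($j{\left(r \right)} = 8 + \frac{1}{r \left(-4 + r\right) + 3} = 8 + \frac{1}{3 + r \left(-4 + r\right)}$)
$40 \left(j{\left(\left(-3 + C\right)^{2} \right)} + A\right) = 40 \left(\frac{25 - 32 \left(-3 - 5\right)^{2} + 8 \left(\left(-3 - 5\right)^{2}\right)^{2}}{3 + \left(\left(-3 - 5\right)^{2}\right)^{2} - 4 \left(-3 - 5\right)^{2}} + 18\right) = 40 \left(\frac{25 - 32 \left(-8\right)^{2} + 8 \left(\left(-8\right)^{2}\right)^{2}}{3 + \left(\left(-8\right)^{2}\right)^{2} - 4 \left(-8\right)^{2}} + 18\right) = 40 \left(\frac{25 - 2048 + 8 \cdot 64^{2}}{3 + 64^{2} - 256} + 18\right) = 40 \left(\frac{25 - 2048 + 8 \cdot 4096}{3 + 4096 - 256} + 18\right) = 40 \left(\frac{25 - 2048 + 32768}{3843} + 18\right) = 40 \left(\frac{1}{3843} \cdot 30745 + 18\right) = 40 \left(\frac{30745}{3843} + 18\right) = 40 \cdot \frac{99919}{3843} = \frac{3996760}{3843}$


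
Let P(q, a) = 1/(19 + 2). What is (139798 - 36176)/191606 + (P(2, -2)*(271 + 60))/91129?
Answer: 99182887792/183339063327 ≈ 0.54098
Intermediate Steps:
P(q, a) = 1/21
(139798 - 36176)/191606 + (P(2, -2)*(271 + 60))/91129 = (139798 - 36176)/191606 + ((271 + 60)/21)/91129 = 103622*(1/191606) + ((1/21)*331)*(1/91129) = 51811/95803 + (331/21)*(1/91129) = 51811/95803 + 331/1913709 = 99182887792/183339063327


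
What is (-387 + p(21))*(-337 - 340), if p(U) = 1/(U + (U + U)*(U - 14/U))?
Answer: 229248448/875 ≈ 2.6200e+5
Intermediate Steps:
p(U) = 1/(U + 2*U*(U - 14/U)) (p(U) = 1/(U + (2*U)*(U - 14/U)) = 1/(U + 2*U*(U - 14/U)))
(-387 + p(21))*(-337 - 340) = (-387 + 1/(-28 + 21 + 2*21**2))*(-337 - 340) = (-387 + 1/(-28 + 21 + 2*441))*(-677) = (-387 + 1/(-28 + 21 + 882))*(-677) = (-387 + 1/875)*(-677) = -338624/875*(-677) = 229248448/875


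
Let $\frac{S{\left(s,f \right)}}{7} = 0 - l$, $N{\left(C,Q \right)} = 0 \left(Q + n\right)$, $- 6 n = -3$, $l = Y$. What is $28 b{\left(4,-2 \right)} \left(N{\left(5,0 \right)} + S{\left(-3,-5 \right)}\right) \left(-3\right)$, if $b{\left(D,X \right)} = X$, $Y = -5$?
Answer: $5880$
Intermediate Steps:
$l = -5$
$n = \frac{1}{2}$ ($n = \left(- \frac{1}{6}\right) \left(-3\right) = \frac{1}{2} \approx 0.5$)
$N{\left(C,Q \right)} = 0$ ($N{\left(C,Q \right)} = 0 \left(Q + \frac{1}{2}\right) = 0 \left(\frac{1}{2} + Q\right) = 0$)
$S{\left(s,f \right)} = 35$ ($S{\left(s,f \right)} = 7 \left(0 - -5\right) = 7 \left(0 + 5\right) = 7 \cdot 5 = 35$)
$28 b{\left(4,-2 \right)} \left(N{\left(5,0 \right)} + S{\left(-3,-5 \right)}\right) \left(-3\right) = 28 \left(-2\right) \left(0 + 35\right) \left(-3\right) = - 56 \cdot 35 \left(-3\right) = \left(-56\right) \left(-105\right) = 5880$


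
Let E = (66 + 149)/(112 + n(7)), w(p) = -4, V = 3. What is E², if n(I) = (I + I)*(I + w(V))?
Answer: 46225/23716 ≈ 1.9491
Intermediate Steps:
n(I) = 2*I*(-4 + I) (n(I) = (I + I)*(I - 4) = (2*I)*(-4 + I) = 2*I*(-4 + I))
E = 215/154 (E = (66 + 149)/(112 + 2*7*(-4 + 7)) = 215/(112 + 2*7*3) = 215/(112 + 42) = 215/154 ≈ 1.3961)
E² = (215/154)² = 46225/23716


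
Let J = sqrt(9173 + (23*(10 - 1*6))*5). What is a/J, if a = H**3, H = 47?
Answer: 103823*sqrt(57)/741 ≈ 1057.8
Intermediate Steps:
a = 103823 (a = 47**3 = 103823)
J = 13*sqrt(57) (J = sqrt(9173 + (23*(10 - 6))*5) = sqrt(9173 + (23*4)*5) = sqrt(9173 + 92*5) = sqrt(9173 + 460) = sqrt(9633) = 13*sqrt(57) ≈ 98.148)
a/J = 103823/((13*sqrt(57))) = 103823*(sqrt(57)/741) = 103823*sqrt(57)/741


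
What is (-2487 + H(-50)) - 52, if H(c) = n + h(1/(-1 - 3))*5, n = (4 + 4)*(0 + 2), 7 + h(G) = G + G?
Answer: -5121/2 ≈ -2560.5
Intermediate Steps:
h(G) = -7 + 2*G (h(G) = -7 + (G + G) = -7 + 2*G)
n = 16 (n = 8*2 = 16)
H(c) = -43/2 (H(c) = 16 + (-7 + 2/(-1 - 3))*5 = 16 + (-7 + 2/(-4))*5 = 16 + (-7 + 2*(-1/4))*5 = 16 + (-7 - 1/2)*5 = 16 - 15/2*5 = 16 - 75/2 = -43/2)
(-2487 + H(-50)) - 52 = (-2487 - 43/2) - 52 = -5017/2 - 52 = -5121/2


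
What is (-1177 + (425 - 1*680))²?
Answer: 2050624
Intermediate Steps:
(-1177 + (425 - 1*680))² = (-1177 + (425 - 680))² = (-1177 - 255)² = (-1432)² = 2050624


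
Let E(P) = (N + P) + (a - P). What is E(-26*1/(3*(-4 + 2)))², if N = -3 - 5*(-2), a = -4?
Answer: 9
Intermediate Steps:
N = 7 (N = -3 + 10 = 7)
E(P) = 3 (E(P) = (7 + P) + (-4 - P) = 3)
E(-26*1/(3*(-4 + 2)))² = 3² = 9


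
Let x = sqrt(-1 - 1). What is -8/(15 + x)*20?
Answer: -2400/227 + 160*I*sqrt(2)/227 ≈ -10.573 + 0.9968*I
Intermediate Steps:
x = I*sqrt(2) (x = sqrt(-2) = I*sqrt(2) ≈ 1.4142*I)
-8/(15 + x)*20 = -8/(15 + I*sqrt(2))*20 = -160/(15 + I*sqrt(2))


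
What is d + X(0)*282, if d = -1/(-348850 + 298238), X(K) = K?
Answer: 1/50612 ≈ 1.9758e-5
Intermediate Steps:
d = 1/50612 (d = -1/(-50612) = -1*(-1/50612) = 1/50612 ≈ 1.9758e-5)
d + X(0)*282 = 1/50612 + 0*282 = 1/50612 + 0 = 1/50612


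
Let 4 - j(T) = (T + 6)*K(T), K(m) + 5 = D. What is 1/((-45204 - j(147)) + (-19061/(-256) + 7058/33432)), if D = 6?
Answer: -1069824/48121038545 ≈ -2.2232e-5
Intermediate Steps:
K(m) = 1 (K(m) = -5 + 6 = 1)
j(T) = -2 - T (j(T) = 4 - (T + 6) = 4 - (6 + T) = 4 + (-6 - T) = -2 - T)
1/((-45204 - j(147)) + (-19061/(-256) + 7058/33432)) = 1/((-45204 - (-2 - 1*147)) + (-19061/(-256) + 7058/33432)) = 1/((-45204 - (-2 - 147)) + (-19061*(-1/256) + 7058*(1/33432))) = 1/((-45204 - 1*(-149)) + (19061/256 + 3529/16716)) = 1/((-45204 + 149) + 79881775/1069824) = 1/(-45055 + 79881775/1069824) = 1/(-48121038545/1069824) = -1069824/48121038545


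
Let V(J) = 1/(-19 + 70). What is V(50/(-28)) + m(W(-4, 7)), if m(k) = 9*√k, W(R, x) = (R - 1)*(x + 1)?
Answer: 1/51 + 18*I*√10 ≈ 0.019608 + 56.921*I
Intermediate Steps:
W(R, x) = (1 + x)*(-1 + R) (W(R, x) = (-1 + R)*(1 + x) = (1 + x)*(-1 + R))
V(J) = 1/51
V(50/(-28)) + m(W(-4, 7)) = 1/51 + 9*√(-1 - 4 - 1*7 - 4*7) = 1/51 + 9*√(-1 - 4 - 7 - 28) = 1/51 + 9*√(-40) = 1/51 + 9*(2*I*√10) = 1/51 + 18*I*√10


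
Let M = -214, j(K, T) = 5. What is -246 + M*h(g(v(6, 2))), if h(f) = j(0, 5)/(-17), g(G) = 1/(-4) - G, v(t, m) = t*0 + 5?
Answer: -3112/17 ≈ -183.06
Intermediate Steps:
v(t, m) = 5 (v(t, m) = 0 + 5 = 5)
g(G) = -1/4 - G
h(f) = -5/17 (h(f) = 5/(-17) = 5*(-1/17) = -5/17)
-246 + M*h(g(v(6, 2))) = -246 - 214*(-5/17) = -246 + 1070/17 = -3112/17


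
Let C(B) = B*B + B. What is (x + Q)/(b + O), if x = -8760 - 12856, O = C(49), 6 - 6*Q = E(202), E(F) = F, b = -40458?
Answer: 32473/57012 ≈ 0.56958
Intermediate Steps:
Q = -98/3 (Q = 1 - 1/6*202 = 1 - 101/3 = -98/3 ≈ -32.667)
C(B) = B + B**2 (C(B) = B**2 + B = B + B**2)
O = 2450 (O = 49*(1 + 49) = 49*50 = 2450)
x = -21616
(x + Q)/(b + O) = (-21616 - 98/3)/(-40458 + 2450) = -64946/3/(-38008) = -64946/3*(-1/38008) = 32473/57012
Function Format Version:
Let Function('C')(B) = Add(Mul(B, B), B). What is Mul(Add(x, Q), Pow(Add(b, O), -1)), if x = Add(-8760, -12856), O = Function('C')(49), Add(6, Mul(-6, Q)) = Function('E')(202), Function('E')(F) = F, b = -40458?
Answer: Rational(32473, 57012) ≈ 0.56958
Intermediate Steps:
Q = Rational(-98, 3) (Q = Add(1, Mul(Rational(-1, 6), 202)) = Add(1, Rational(-101, 3)) = Rational(-98, 3) ≈ -32.667)
Function('C')(B) = Add(B, Pow(B, 2)) (Function('C')(B) = Add(Pow(B, 2), B) = Add(B, Pow(B, 2)))
O = 2450 (O = Mul(49, Add(1, 49)) = Mul(49, 50) = 2450)
x = -21616
Mul(Add(x, Q), Pow(Add(b, O), -1)) = Mul(Add(-21616, Rational(-98, 3)), Pow(Add(-40458, 2450), -1)) = Mul(Rational(-64946, 3), Pow(-38008, -1)) = Mul(Rational(-64946, 3), Rational(-1, 38008)) = Rational(32473, 57012)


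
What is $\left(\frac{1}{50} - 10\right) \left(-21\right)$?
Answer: $\frac{10479}{50} \approx 209.58$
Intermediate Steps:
$\left(\frac{1}{50} - 10\right) \left(-21\right) = \left(- \frac{499}{50}\right) \left(-21\right) = \frac{10479}{50}$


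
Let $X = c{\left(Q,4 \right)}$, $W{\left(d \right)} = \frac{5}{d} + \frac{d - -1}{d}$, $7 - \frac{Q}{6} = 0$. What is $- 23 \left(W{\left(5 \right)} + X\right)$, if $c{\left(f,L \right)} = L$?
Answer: $- \frac{713}{5} \approx -142.6$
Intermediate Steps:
$Q = 42$ ($Q = 42 - 0 = 42 + 0 = 42$)
$W{\left(d \right)} = \frac{5}{d} + \frac{1 + d}{d}$ ($W{\left(d \right)} = \frac{5}{d} + \frac{d + 1}{d} = \frac{5}{d} + \frac{1 + d}{d}$)
$X = 4$
$- 23 \left(W{\left(5 \right)} + X\right) = - 23 \left(\frac{6 + 5}{5} + 4\right) = - 23 \left(\frac{1}{5} \cdot 11 + 4\right) = - 23 \left(\frac{11}{5} + 4\right) = \left(-23\right) \frac{31}{5} = - \frac{713}{5}$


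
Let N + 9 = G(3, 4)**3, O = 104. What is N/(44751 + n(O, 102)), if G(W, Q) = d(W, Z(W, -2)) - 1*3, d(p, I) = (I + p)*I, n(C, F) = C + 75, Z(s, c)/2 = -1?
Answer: -67/22465 ≈ -0.0029824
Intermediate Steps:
Z(s, c) = -2 (Z(s, c) = 2*(-1) = -2)
n(C, F) = 75 + C
d(p, I) = I*(I + p)
G(W, Q) = 1 - 2*W (G(W, Q) = -2*(-2 + W) - 1*3 = (4 - 2*W) - 3 = 1 - 2*W)
N = -134 (N = -9 + (1 - 2*3)**3 = -9 + (1 - 6)**3 = -9 + (-5)**3 = -9 - 125 = -134)
N/(44751 + n(O, 102)) = -134/(44751 + (75 + 104)) = -134/(44751 + 179) = -134/44930 = -134*1/44930 = -67/22465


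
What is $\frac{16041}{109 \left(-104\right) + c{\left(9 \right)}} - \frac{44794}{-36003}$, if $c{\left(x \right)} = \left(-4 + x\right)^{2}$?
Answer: $- \frac{70859189}{407229933} \approx -0.174$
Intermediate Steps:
$\frac{16041}{109 \left(-104\right) + c{\left(9 \right)}} - \frac{44794}{-36003} = \frac{16041}{109 \left(-104\right) + \left(-4 + 9\right)^{2}} - \frac{44794}{-36003} = \frac{16041}{-11336 + 5^{2}} - - \frac{44794}{36003} = \frac{16041}{-11336 + 25} + \frac{44794}{36003} = \frac{16041}{-11311} + \frac{44794}{36003} = 16041 \left(- \frac{1}{11311}\right) + \frac{44794}{36003} = - \frac{16041}{11311} + \frac{44794}{36003} = - \frac{70859189}{407229933}$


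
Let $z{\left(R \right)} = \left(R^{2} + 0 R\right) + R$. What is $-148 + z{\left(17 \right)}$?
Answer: $158$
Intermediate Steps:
$z{\left(R \right)} = R + R^{2}$ ($z{\left(R \right)} = \left(R^{2} + 0\right) + R = R^{2} + R = R + R^{2}$)
$-148 + z{\left(17 \right)} = -148 + 17 \left(1 + 17\right) = -148 + 17 \cdot 18 = -148 + 306 = 158$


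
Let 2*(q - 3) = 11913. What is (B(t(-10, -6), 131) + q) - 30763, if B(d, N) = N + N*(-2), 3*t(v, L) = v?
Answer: -49869/2 ≈ -24935.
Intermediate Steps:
t(v, L) = v/3
B(d, N) = -N (B(d, N) = N - 2*N = -N)
q = 11919/2 (q = 3 + (½)*11913 = 3 + 11913/2 = 11919/2 ≈ 5959.5)
(B(t(-10, -6), 131) + q) - 30763 = (-1*131 + 11919/2) - 30763 = (-131 + 11919/2) - 30763 = 11657/2 - 30763 = -49869/2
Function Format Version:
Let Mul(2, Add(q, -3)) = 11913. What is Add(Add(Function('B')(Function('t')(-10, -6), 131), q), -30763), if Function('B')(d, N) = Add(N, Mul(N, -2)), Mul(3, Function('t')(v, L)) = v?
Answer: Rational(-49869, 2) ≈ -24935.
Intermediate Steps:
Function('t')(v, L) = Mul(Rational(1, 3), v)
Function('B')(d, N) = Mul(-1, N) (Function('B')(d, N) = Add(N, Mul(-2, N)) = Mul(-1, N))
q = Rational(11919, 2) (q = Add(3, Mul(Rational(1, 2), 11913)) = Add(3, Rational(11913, 2)) = Rational(11919, 2) ≈ 5959.5)
Add(Add(Function('B')(Function('t')(-10, -6), 131), q), -30763) = Add(Add(Mul(-1, 131), Rational(11919, 2)), -30763) = Add(Add(-131, Rational(11919, 2)), -30763) = Add(Rational(11657, 2), -30763) = Rational(-49869, 2)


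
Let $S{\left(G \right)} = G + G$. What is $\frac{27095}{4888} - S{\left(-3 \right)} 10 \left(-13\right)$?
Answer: $- \frac{3785545}{4888} \approx -774.46$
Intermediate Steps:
$S{\left(G \right)} = 2 G$
$\frac{27095}{4888} - S{\left(-3 \right)} 10 \left(-13\right) = \frac{27095}{4888} - 2 \left(-3\right) 10 \left(-13\right) = 27095 \cdot \frac{1}{4888} - \left(-6\right) 10 \left(-13\right) = \frac{27095}{4888} - \left(-60\right) \left(-13\right) = \frac{27095}{4888} - 780 = - \frac{3785545}{4888}$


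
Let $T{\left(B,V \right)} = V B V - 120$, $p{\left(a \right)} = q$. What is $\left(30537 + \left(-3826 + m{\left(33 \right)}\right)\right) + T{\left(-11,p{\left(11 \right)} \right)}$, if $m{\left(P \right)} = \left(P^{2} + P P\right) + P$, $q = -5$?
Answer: $28527$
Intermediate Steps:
$p{\left(a \right)} = -5$
$m{\left(P \right)} = P + 2 P^{2}$ ($m{\left(P \right)} = \left(P^{2} + P^{2}\right) + P = 2 P^{2} + P = P + 2 P^{2}$)
$T{\left(B,V \right)} = -120 + B V^{2}$ ($T{\left(B,V \right)} = B V V - 120 = B V^{2} - 120 = -120 + B V^{2}$)
$\left(30537 + \left(-3826 + m{\left(33 \right)}\right)\right) + T{\left(-11,p{\left(11 \right)} \right)} = \left(30537 - \left(3826 - 33 \left(1 + 2 \cdot 33\right)\right)\right) - \left(120 + 11 \left(-5\right)^{2}\right) = \left(30537 - \left(3826 - 33 \left(1 + 66\right)\right)\right) - 395 = \left(30537 + \left(-3826 + 33 \cdot 67\right)\right) - 395 = \left(30537 + \left(-3826 + 2211\right)\right) - 395 = \left(30537 - 1615\right) - 395 = 28922 - 395 = 28527$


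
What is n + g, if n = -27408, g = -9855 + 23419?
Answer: -13844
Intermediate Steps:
g = 13564
n + g = -27408 + 13564 = -13844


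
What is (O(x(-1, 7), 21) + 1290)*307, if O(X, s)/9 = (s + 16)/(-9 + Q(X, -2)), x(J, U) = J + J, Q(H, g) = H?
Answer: 4254099/11 ≈ 3.8674e+5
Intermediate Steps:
x(J, U) = 2*J
O(X, s) = 9*(16 + s)/(-9 + X) (O(X, s) = 9*((s + 16)/(-9 + X)) = 9*((16 + s)/(-9 + X)) = 9*(16 + s)/(-9 + X))
(O(x(-1, 7), 21) + 1290)*307 = (9*(16 + 21)/(-9 + 2*(-1)) + 1290)*307 = (9*37/(-9 - 2) + 1290)*307 = (9*37/(-11) + 1290)*307 = (9*(-1/11)*37 + 1290)*307 = (-333/11 + 1290)*307 = (13857/11)*307 = 4254099/11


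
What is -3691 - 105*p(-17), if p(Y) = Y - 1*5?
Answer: -1381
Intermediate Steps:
p(Y) = -5 + Y (p(Y) = Y - 5 = -5 + Y)
-3691 - 105*p(-17) = -3691 - 105*(-5 - 17) = -3691 - 105*(-22) = -3691 - 1*(-2310) = -3691 + 2310 = -1381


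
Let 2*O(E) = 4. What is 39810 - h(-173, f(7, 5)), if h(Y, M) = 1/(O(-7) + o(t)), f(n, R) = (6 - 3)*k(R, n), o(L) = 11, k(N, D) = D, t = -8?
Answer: 517529/13 ≈ 39810.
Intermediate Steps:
O(E) = 2 (O(E) = (½)*4 = 2)
f(n, R) = 3*n (f(n, R) = (6 - 3)*n = 3*n)
h(Y, M) = 1/13 (h(Y, M) = 1/(2 + 11) = 1/13)
39810 - h(-173, f(7, 5)) = 39810 - 1*1/13 = 39810 - 1/13 = 517529/13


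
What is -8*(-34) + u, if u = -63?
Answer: 209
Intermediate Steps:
-8*(-34) + u = -8*(-34) - 63 = 272 - 63 = 209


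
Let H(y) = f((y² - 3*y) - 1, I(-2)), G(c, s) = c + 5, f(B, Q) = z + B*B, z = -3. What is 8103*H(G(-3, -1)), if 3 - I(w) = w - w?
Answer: 48618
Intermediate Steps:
I(w) = 3 (I(w) = 3 - (w - w) = 3 - 1*0 = 3 + 0 = 3)
f(B, Q) = -3 + B² (f(B, Q) = -3 + B*B = -3 + B²)
G(c, s) = 5 + c
H(y) = -3 + (-1 + y² - 3*y)² (H(y) = -3 + ((y² - 3*y) - 1)² = -3 + (-1 + y² - 3*y)²)
8103*H(G(-3, -1)) = 8103*(-3 + (1 - (5 - 3)² + 3*(5 - 3))²) = 8103*(-3 + (1 - 1*2² + 3*2)²) = 8103*(-3 + (1 - 1*4 + 6)²) = 8103*(-3 + (1 - 4 + 6)²) = 8103*(-3 + 3²) = 8103*(-3 + 9) = 8103*6 = 48618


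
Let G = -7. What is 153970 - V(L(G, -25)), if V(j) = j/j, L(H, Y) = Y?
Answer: 153969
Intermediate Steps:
V(j) = 1
153970 - V(L(G, -25)) = 153970 - 1*1 = 153970 - 1 = 153969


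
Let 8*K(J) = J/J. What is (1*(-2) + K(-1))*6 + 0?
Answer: -45/4 ≈ -11.250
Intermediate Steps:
K(J) = 1/8 (K(J) = (J/J)/8 = (1/8)*1 = 1/8)
(1*(-2) + K(-1))*6 + 0 = (1*(-2) + 1/8)*6 + 0 = (-2 + 1/8)*6 + 0 = -15/8*6 + 0 = -45/4 + 0 = -45/4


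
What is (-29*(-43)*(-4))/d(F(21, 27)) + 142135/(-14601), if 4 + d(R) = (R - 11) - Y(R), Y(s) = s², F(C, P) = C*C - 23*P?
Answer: -16344303/1705805 ≈ -9.5816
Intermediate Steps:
F(C, P) = C² - 23*P
d(R) = -15 + R - R² (d(R) = -4 + ((R - 11) - R²) = -4 + ((-11 + R) - R²) = -4 + (-11 + R - R²) = -15 + R - R²)
(-29*(-43)*(-4))/d(F(21, 27)) + 142135/(-14601) = (-29*(-43)*(-4))/(-15 + (21² - 23*27) - (21² - 23*27)²) + 142135/(-14601) = (1247*(-4))/(-15 + (441 - 621) - (441 - 621)²) + 142135*(-1/14601) = -4988/(-15 - 180 - 1*(-180)²) - 4585/471 = -4988/(-15 - 180 - 1*32400) - 4585/471 = -4988/(-15 - 180 - 32400) - 4585/471 = -4988/(-32595) - 4585/471 = -4988*(-1/32595) - 4585/471 = 4988/32595 - 4585/471 = -16344303/1705805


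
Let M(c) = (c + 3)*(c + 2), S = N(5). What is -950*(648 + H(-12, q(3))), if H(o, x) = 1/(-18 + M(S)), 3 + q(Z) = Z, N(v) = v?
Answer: -615625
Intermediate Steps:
q(Z) = -3 + Z
S = 5
M(c) = (2 + c)*(3 + c) (M(c) = (3 + c)*(2 + c) = (2 + c)*(3 + c))
H(o, x) = 1/38 (H(o, x) = 1/(-18 + (6 + 5² + 5*5)) = 1/(-18 + (6 + 25 + 25)) = 1/(-18 + 56) = 1/38)
-950*(648 + H(-12, q(3))) = -950*(648 + 1/38) = -950*24625/38 = -615625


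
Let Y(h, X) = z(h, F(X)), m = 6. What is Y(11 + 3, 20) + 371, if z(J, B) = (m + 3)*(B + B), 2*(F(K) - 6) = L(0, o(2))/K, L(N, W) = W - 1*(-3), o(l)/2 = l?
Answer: 9643/20 ≈ 482.15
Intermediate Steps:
o(l) = 2*l
L(N, W) = 3 + W (L(N, W) = W + 3 = 3 + W)
F(K) = 6 + 7/(2*K) (F(K) = 6 + ((3 + 2*2)/K)/2 = 6 + ((3 + 4)/K)/2 = 6 + (7/K)/2 = 6 + 7/(2*K))
z(J, B) = 18*B (z(J, B) = (6 + 3)*(B + B) = 9*(2*B) = 18*B)
Y(h, X) = 108 + 63/X (Y(h, X) = 18*(6 + 7/(2*X)) = 108 + 63/X)
Y(11 + 3, 20) + 371 = (108 + 63/20) + 371 = 2223/20 + 371 = 9643/20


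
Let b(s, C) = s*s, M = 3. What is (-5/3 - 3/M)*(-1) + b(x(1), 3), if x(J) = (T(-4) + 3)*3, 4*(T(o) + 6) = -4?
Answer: 440/3 ≈ 146.67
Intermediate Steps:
T(o) = -7 (T(o) = -6 + (1/4)*(-4) = -6 - 1 = -7)
x(J) = -12 (x(J) = (-7 + 3)*3 = -4*3 = -12)
b(s, C) = s**2
(-5/3 - 3/M)*(-1) + b(x(1), 3) = (-5/3 - 3/3)*(-1) + (-12)**2 = (-5*1/3 - 3*1/3)*(-1) + 144 = (-5/3 - 1)*(-1) + 144 = -8/3*(-1) + 144 = 8/3 + 144 = 440/3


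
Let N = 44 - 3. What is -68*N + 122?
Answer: -2666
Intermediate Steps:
N = 41
-68*N + 122 = -68*41 + 122 = -2788 + 122 = -2666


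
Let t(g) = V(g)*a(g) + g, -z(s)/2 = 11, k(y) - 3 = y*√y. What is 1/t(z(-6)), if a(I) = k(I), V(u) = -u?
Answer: 1/117172 + I*√22/10652 ≈ 8.5345e-6 + 0.00044033*I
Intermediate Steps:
k(y) = 3 + y^(3/2) (k(y) = 3 + y*√y = 3 + y^(3/2))
z(s) = -22 (z(s) = -2*11 = -22)
a(I) = 3 + I^(3/2)
t(g) = g - g*(3 + g^(3/2)) (t(g) = (-g)*(3 + g^(3/2)) + g = -g*(3 + g^(3/2)) + g = g - g*(3 + g^(3/2)))
1/t(z(-6)) = 1/(-22*(-2 - (-22)^(3/2))) = 1/(-22*(-2 - (-22)*I*√22)) = 1/(-22*(-2 + 22*I*√22)) = 1/(44 - 484*I*√22)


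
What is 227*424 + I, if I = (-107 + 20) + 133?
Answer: 96294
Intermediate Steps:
I = 46 (I = -87 + 133 = 46)
227*424 + I = 227*424 + 46 = 96248 + 46 = 96294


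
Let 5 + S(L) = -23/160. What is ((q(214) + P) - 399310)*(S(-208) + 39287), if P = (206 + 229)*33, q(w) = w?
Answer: -2418134504877/160 ≈ -1.5113e+10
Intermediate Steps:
P = 14355 (P = 435*33 = 14355)
S(L) = -823/160 (S(L) = -5 - 23/160 = -823/160)
((q(214) + P) - 399310)*(S(-208) + 39287) = ((214 + 14355) - 399310)*(-823/160 + 39287) = (14569 - 399310)*(6285097/160) = -384741*6285097/160 = -2418134504877/160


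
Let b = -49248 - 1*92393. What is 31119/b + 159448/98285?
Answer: 19525843253/13921185685 ≈ 1.4026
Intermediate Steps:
b = -141641 (b = -49248 - 92393 = -141641)
31119/b + 159448/98285 = 31119/(-141641) + 159448/98285 = 31119*(-1/141641) + 159448*(1/98285) = -31119/141641 + 159448/98285 = 19525843253/13921185685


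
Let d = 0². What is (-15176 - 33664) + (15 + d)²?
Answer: -48615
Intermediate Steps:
d = 0
(-15176 - 33664) + (15 + d)² = (-15176 - 33664) + (15 + 0)² = -48840 + 15² = -48840 + 225 = -48615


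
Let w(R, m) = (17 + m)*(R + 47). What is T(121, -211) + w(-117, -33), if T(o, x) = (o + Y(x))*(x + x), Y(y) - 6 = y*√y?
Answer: -52474 + 89042*I*√211 ≈ -52474.0 + 1.2934e+6*I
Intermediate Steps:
Y(y) = 6 + y^(3/2) (Y(y) = 6 + y*√y = 6 + y^(3/2))
T(o, x) = 2*x*(6 + o + x^(3/2)) (T(o, x) = (o + (6 + x^(3/2)))*(x + x) = (6 + o + x^(3/2))*(2*x) = 2*x*(6 + o + x^(3/2)))
w(R, m) = (17 + m)*(47 + R)
T(121, -211) + w(-117, -33) = 2*(-211)*(6 + 121 + (-211)^(3/2)) + (799 + 17*(-117) + 47*(-33) - 117*(-33)) = 2*(-211)*(6 + 121 - 211*I*√211) + (799 - 1989 - 1551 + 3861) = 2*(-211)*(127 - 211*I*√211) + 1120 = (-53594 + 89042*I*√211) + 1120 = -52474 + 89042*I*√211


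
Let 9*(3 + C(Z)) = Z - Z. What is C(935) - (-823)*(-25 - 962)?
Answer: -812304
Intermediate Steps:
C(Z) = -3 (C(Z) = -3 + (Z - Z)/9 = -3 + (⅑)*0 = -3 + 0 = -3)
C(935) - (-823)*(-25 - 962) = -3 - (-823)*(-25 - 962) = -3 - (-823)*(-987) = -3 - 1*812301 = -3 - 812301 = -812304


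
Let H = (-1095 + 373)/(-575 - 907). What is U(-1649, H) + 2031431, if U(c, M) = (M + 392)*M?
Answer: 3090097384/1521 ≈ 2.0316e+6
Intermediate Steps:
H = 19/39 (H = -722/(-1482) = -722*(-1/1482) = 19/39 ≈ 0.48718)
U(c, M) = M*(392 + M) (U(c, M) = (392 + M)*M = M*(392 + M))
U(-1649, H) + 2031431 = 19*(392 + 19/39)/39 + 2031431 = (19/39)*(15307/39) + 2031431 = 290833/1521 + 2031431 = 3090097384/1521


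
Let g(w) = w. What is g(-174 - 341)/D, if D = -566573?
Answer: 515/566573 ≈ 0.00090897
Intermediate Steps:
g(-174 - 341)/D = (-174 - 341)/(-566573) = -515*(-1/566573) = 515/566573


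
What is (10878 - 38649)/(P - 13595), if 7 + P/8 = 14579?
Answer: -9257/34327 ≈ -0.26967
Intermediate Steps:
P = 116576 (P = -56 + 8*14579 = -56 + 116632 = 116576)
(10878 - 38649)/(P - 13595) = (10878 - 38649)/(116576 - 13595) = -27771/102981 = -27771*1/102981 = -9257/34327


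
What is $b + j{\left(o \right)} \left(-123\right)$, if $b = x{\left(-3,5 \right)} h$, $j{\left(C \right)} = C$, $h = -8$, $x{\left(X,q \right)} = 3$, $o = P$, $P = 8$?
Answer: $-1008$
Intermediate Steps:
$o = 8$
$b = -24$ ($b = 3 \left(-8\right) = -24$)
$b + j{\left(o \right)} \left(-123\right) = -24 + 8 \left(-123\right) = -24 - 984 = -1008$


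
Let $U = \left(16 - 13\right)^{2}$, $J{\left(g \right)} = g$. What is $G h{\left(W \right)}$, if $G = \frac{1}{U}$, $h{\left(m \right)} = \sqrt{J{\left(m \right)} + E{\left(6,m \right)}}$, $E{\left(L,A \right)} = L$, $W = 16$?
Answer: $\frac{\sqrt{22}}{9} \approx 0.52116$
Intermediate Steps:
$h{\left(m \right)} = \sqrt{6 + m}$ ($h{\left(m \right)} = \sqrt{m + 6} = \sqrt{6 + m}$)
$U = 9$ ($U = 3^{2} = 9$)
$G = \frac{1}{9} \approx 0.11111$
$G h{\left(W \right)} = \frac{\sqrt{6 + 16}}{9} = \frac{\sqrt{22}}{9}$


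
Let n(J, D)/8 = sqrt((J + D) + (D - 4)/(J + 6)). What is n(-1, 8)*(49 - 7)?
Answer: 336*sqrt(195)/5 ≈ 938.40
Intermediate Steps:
n(J, D) = 8*sqrt(D + J + (-4 + D)/(6 + J)) (n(J, D) = 8*sqrt((J + D) + (D - 4)/(J + 6)) = 8*sqrt((D + J) + (-4 + D)/(6 + J)) = 8*sqrt(D + J + (-4 + D)/(6 + J)))
n(-1, 8)*(49 - 7) = (8*sqrt((-4 + 8 + (6 - 1)*(8 - 1))/(6 - 1)))*(49 - 7) = (8*sqrt((-4 + 8 + 5*7)/5))*42 = (8*sqrt((-4 + 8 + 35)/5))*42 = (8*sqrt((1/5)*39))*42 = (8*sqrt(39/5))*42 = (8*(sqrt(195)/5))*42 = (8*sqrt(195)/5)*42 = 336*sqrt(195)/5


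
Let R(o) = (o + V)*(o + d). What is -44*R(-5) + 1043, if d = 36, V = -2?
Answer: 10591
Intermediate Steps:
R(o) = (-2 + o)*(36 + o) (R(o) = (o - 2)*(o + 36) = (-2 + o)*(36 + o))
-44*R(-5) + 1043 = -44*(-72 + (-5)² + 34*(-5)) + 1043 = -44*(-72 + 25 - 170) + 1043 = -44*(-217) + 1043 = 9548 + 1043 = 10591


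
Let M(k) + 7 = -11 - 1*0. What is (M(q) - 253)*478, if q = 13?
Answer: -129538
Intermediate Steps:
M(k) = -18 (M(k) = -7 + (-11 - 1*0) = -7 + (-11 + 0) = -7 - 11 = -18)
(M(q) - 253)*478 = (-18 - 253)*478 = -271*478 = -129538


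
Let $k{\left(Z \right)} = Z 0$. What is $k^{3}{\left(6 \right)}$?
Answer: $0$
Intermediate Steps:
$k{\left(Z \right)} = 0$
$k^{3}{\left(6 \right)} = 0^{3} = 0$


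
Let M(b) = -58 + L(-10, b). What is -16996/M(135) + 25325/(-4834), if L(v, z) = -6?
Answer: 10067233/38672 ≈ 260.32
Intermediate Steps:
M(b) = -64 (M(b) = -58 - 6 = -64)
-16996/M(135) + 25325/(-4834) = -16996/(-64) + 25325/(-4834) = -16996*(-1/64) + 25325*(-1/4834) = 4249/16 - 25325/4834 = 10067233/38672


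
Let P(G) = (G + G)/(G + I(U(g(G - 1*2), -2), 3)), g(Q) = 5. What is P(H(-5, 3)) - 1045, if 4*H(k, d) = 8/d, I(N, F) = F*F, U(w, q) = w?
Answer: -30301/29 ≈ -1044.9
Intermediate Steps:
I(N, F) = F²
H(k, d) = 2/d (H(k, d) = (8/d)/4 = 2/d)
P(G) = 2*G/(9 + G) (P(G) = (G + G)/(G + 3²) = (2*G)/(G + 9) = (2*G)/(9 + G) = 2*G/(9 + G))
P(H(-5, 3)) - 1045 = 2*(2/3)/(9 + 2/3) - 1045 = 2*(2*(⅓))/(9 + 2*(⅓)) - 1045 = 2*(⅔)/(9 + ⅔) - 1045 = 2*(⅔)/(29/3) - 1045 = 2*(⅔)*(3/29) - 1045 = 4/29 - 1045 = -30301/29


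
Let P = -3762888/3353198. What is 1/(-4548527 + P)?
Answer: -1676599/7626057701117 ≈ -2.1985e-7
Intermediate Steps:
P = -1881444/1676599 (P = -3762888*1/3353198 = -1881444/1676599 ≈ -1.1222)
1/(-4548527 + P) = 1/(-4548527 - 1881444/1676599) = 1/(-7626057701117/1676599) = -1676599/7626057701117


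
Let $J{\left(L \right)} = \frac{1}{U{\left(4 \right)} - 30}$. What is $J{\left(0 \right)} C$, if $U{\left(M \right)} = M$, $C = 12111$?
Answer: $- \frac{12111}{26} \approx -465.81$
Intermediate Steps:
$J{\left(L \right)} = - \frac{1}{26}$ ($J{\left(L \right)} = \frac{1}{4 - 30} = \frac{1}{-26} = - \frac{1}{26}$)
$J{\left(0 \right)} C = \left(- \frac{1}{26}\right) 12111 = - \frac{12111}{26}$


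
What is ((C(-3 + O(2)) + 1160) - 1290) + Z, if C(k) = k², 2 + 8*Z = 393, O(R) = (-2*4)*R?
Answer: 2239/8 ≈ 279.88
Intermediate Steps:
O(R) = -8*R
Z = 391/8 (Z = -¼ + (⅛)*393 = -¼ + 393/8 = 391/8 ≈ 48.875)
((C(-3 + O(2)) + 1160) - 1290) + Z = (((-3 - 8*2)² + 1160) - 1290) + 391/8 = (((-3 - 16)² + 1160) - 1290) + 391/8 = (((-19)² + 1160) - 1290) + 391/8 = ((361 + 1160) - 1290) + 391/8 = (1521 - 1290) + 391/8 = 231 + 391/8 = 2239/8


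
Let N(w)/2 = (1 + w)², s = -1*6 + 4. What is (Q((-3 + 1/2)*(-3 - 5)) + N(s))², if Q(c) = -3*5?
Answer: 169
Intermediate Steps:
Q(c) = -15
s = -2 (s = -6 + 4 = -2)
N(w) = 2*(1 + w)²
(Q((-3 + 1/2)*(-3 - 5)) + N(s))² = (-15 + 2*(1 - 2)²)² = (-15 + 2*(-1)²)² = (-15 + 2*1)² = (-15 + 2)² = (-13)² = 169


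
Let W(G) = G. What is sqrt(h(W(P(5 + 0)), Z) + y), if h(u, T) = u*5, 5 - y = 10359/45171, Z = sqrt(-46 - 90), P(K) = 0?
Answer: 2*sqrt(30043734)/5019 ≈ 2.1842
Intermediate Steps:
Z = 2*I*sqrt(34) (Z = sqrt(-136) = 2*I*sqrt(34) ≈ 11.662*I)
y = 23944/5019 (y = 5 - 10359/45171 = 5 - 1*1151/5019 = 5 - 1151/5019 = 23944/5019 ≈ 4.7707)
h(u, T) = 5*u
sqrt(h(W(P(5 + 0)), Z) + y) = sqrt(5*0 + 23944/5019) = sqrt(0 + 23944/5019) = sqrt(23944/5019) = 2*sqrt(30043734)/5019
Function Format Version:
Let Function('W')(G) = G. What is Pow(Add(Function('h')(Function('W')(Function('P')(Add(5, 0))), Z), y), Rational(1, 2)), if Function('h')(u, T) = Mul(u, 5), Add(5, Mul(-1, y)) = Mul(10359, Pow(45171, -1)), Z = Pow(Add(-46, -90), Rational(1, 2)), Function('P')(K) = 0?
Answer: Mul(Rational(2, 5019), Pow(30043734, Rational(1, 2))) ≈ 2.1842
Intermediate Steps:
Z = Mul(2, I, Pow(34, Rational(1, 2))) (Z = Pow(-136, Rational(1, 2)) = Mul(2, I, Pow(34, Rational(1, 2))) ≈ Mul(11.662, I))
y = Rational(23944, 5019) (y = Add(5, Mul(-1, Mul(10359, Pow(45171, -1)))) = Add(5, Mul(-1, Mul(10359, Rational(1, 45171)))) = Add(5, Mul(-1, Rational(1151, 5019))) = Add(5, Rational(-1151, 5019)) = Rational(23944, 5019) ≈ 4.7707)
Function('h')(u, T) = Mul(5, u)
Pow(Add(Function('h')(Function('W')(Function('P')(Add(5, 0))), Z), y), Rational(1, 2)) = Pow(Add(Mul(5, 0), Rational(23944, 5019)), Rational(1, 2)) = Pow(Add(0, Rational(23944, 5019)), Rational(1, 2)) = Pow(Rational(23944, 5019), Rational(1, 2)) = Mul(Rational(2, 5019), Pow(30043734, Rational(1, 2)))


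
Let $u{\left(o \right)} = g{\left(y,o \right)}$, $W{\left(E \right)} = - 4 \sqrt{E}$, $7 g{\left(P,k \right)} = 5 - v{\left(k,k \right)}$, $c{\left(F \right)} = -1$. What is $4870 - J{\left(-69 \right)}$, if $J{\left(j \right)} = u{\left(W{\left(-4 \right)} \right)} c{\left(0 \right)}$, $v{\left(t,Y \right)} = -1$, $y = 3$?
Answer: $\frac{34096}{7} \approx 4870.9$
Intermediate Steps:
$g{\left(P,k \right)} = \frac{6}{7}$ ($g{\left(P,k \right)} = \frac{5 - -1}{7} = \frac{5 + 1}{7} = \frac{1}{7} \cdot 6 = \frac{6}{7}$)
$u{\left(o \right)} = \frac{6}{7}$
$J{\left(j \right)} = - \frac{6}{7}$ ($J{\left(j \right)} = \frac{6}{7} \left(-1\right) = - \frac{6}{7}$)
$4870 - J{\left(-69 \right)} = 4870 - - \frac{6}{7} = 4870 + \frac{6}{7} = \frac{34096}{7}$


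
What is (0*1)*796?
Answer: 0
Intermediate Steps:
(0*1)*796 = 0*796 = 0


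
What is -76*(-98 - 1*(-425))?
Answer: -24852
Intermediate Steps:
-76*(-98 - 1*(-425)) = -76*(-98 + 425) = -76*327 = -24852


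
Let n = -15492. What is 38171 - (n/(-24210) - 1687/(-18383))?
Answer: 2831295112304/74175405 ≈ 38170.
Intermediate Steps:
38171 - (n/(-24210) - 1687/(-18383)) = 38171 - (-15492/(-24210) - 1687/(-18383)) = 38171 - (-15492*(-1/24210) - 1687*(-1/18383)) = 38171 - (2582/4035 + 1687/18383) = 38171 - 1*54271951/74175405 = 38171 - 54271951/74175405 = 2831295112304/74175405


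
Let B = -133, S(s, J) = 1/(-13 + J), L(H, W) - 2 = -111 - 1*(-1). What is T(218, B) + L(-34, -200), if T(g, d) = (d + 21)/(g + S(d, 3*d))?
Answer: -9746164/89815 ≈ -108.51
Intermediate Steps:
L(H, W) = -108 (L(H, W) = 2 + (-111 - 1*(-1)) = 2 + (-111 + 1) = 2 - 110 = -108)
T(g, d) = (21 + d)/(g + 1/(-13 + 3*d)) (T(g, d) = (d + 21)/(g + 1/(-13 + 3*d)) = (21 + d)/(g + 1/(-13 + 3*d)))
T(218, B) + L(-34, -200) = (-13 + 3*(-133))*(21 - 133)/(1 + 218*(-13 + 3*(-133))) - 108 = (-13 - 399)*(-112)/(1 + 218*(-13 - 399)) - 108 = -412*(-112)/(1 + 218*(-412)) - 108 = -412*(-112)/(1 - 89816) - 108 = -412*(-112)/(-89815) - 108 = -1/89815*(-412)*(-112) - 108 = -46144/89815 - 108 = -9746164/89815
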